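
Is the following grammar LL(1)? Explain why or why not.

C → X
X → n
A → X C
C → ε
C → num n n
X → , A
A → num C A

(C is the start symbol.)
A grammar is LL(1) if for each non-terminal N with multiple productions, the predict sets of those productions are pairwise disjoint, where PREDICT(N → α) = (FIRST(α) \ {ε}) ∪ (FOLLOW(N) if α ⇒* ε).

Relevant sets:
  FIRST(X) = { ',', 'n' }
  FOLLOW(C) = { $, ',', 'n', 'num' }

For C:
  PREDICT(C → X) = { ',', 'n' }
  PREDICT(C → ε) = { $, ',', 'n', 'num' }
  PREDICT(C → num n n) = { 'num' }
For X:
  PREDICT(X → n) = { 'n' }
  PREDICT(X → ',' A) = { ',' }
For A:
  PREDICT(A → X C) = { ',', 'n' }
  PREDICT(A → num C A) = { 'num' }

Conflict found: Predict set conflict for C: { ',', 'n' }
The grammar is NOT LL(1).

Answer: No. Predict set conflict for C: { ',', 'n' }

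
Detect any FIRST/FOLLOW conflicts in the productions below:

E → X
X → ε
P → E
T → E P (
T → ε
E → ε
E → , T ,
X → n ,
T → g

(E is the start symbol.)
Yes. E → X with FOLLOW(E) on { 'n' }; E → ',' T ',' with FOLLOW(E) on { ',' }; X → n ',' with FOLLOW(X) on { 'n' }; T → E P '(' with FOLLOW(T) on { ',' }

Nullable non-terminals: E, P, T, X.
FIRST sets used below: FIRST(X) = { 'n', ε }, FIRST(E) = { ',', 'n', ε }, FIRST(P) = { ',', 'n', ε }

E: nullable alternative(s) E → X, E → ε; FOLLOW(E) = { $, '(', ',', 'n' }
  E → X: FIRST \ {ε} = { 'n' } — overlaps FOLLOW(E) on { 'n' }: CONFLICT
  E → ε: FIRST \ {ε} = { } — disjoint from FOLLOW(E)
  E → , T ,: FIRST \ {ε} = { ',' } — overlaps FOLLOW(E) on { ',' }: CONFLICT
P has a nullable alternative but only one production, so nothing to check.

T: nullable alternative(s) T → ε; FOLLOW(T) = { ',' }
  T → E P (: FIRST \ {ε} = { '(', ',', 'n' } — overlaps FOLLOW(T) on { ',' }: CONFLICT
  T → ε: FIRST \ {ε} = { } — this is the only nullable alternative, skip
  T → g: FIRST \ {ε} = { 'g' } — disjoint from FOLLOW(T)

X: nullable alternative(s) X → ε; FOLLOW(X) = { $, '(', ',', 'n' }
  X → ε: FIRST \ {ε} = { } — this is the only nullable alternative, skip
  X → n ,: FIRST \ {ε} = { 'n' } — overlaps FOLLOW(X) on { 'n' }: CONFLICT

So the grammar has 4 FIRST/FOLLOW conflicts (marked CONFLICT above).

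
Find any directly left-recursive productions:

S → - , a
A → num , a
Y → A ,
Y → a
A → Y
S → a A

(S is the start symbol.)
No direct left recursion

S → - , a: starts with '-'
A → num , a: starts with num
Y → A ,: starts with A
Y → a: starts with a
A → Y: starts with Y
S → a A: starts with a

No direct left recursion found.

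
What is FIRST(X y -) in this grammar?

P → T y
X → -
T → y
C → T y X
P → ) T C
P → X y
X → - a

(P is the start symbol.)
{ '-' }

FIRST sets of the non-terminals involved (from the grammar, by fixed-point iteration):
  FIRST(X) = { '-' }

To compute FIRST(X y -), process the symbols left to right:
Symbol X is a non-terminal. Add FIRST(X) \ {ε} = { '-' }
X is not nullable (ε ∉ FIRST(X)), so stop here.
FIRST(X y -) = { '-' }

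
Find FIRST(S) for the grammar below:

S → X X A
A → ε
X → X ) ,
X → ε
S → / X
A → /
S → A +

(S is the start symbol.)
{ ')', '+', '/', ε }

FIRST sets of the other non-terminals involved (by the same procedure, iterated to a fixed point):
  FIRST(X) = { ')', ε }
  FIRST(A) = { '/', ε }

From S → X X A:
  - X is a non-terminal: add FIRST(X) \ {ε} = { ')' }
    X is nullable, so continue to the next symbol
  - X is a non-terminal: add FIRST(X) \ {ε} = { ')' }
    X is nullable, so continue to the next symbol
  - A is a non-terminal: add FIRST(A) \ {ε} = { '/' }
    A is nullable and nothing follows, so the whole right-hand side can vanish: ε ∈ FIRST(S)
From S → / X:
  - '/' is a terminal: add '/' and stop
From S → A +:
  - A is a non-terminal: add FIRST(A) \ {ε} = { '/' }
    A is nullable, so continue to the next symbol
  - '+' is a terminal: add '+' and stop

Collecting: FIRST(S) = { ')', '+', '/', ε }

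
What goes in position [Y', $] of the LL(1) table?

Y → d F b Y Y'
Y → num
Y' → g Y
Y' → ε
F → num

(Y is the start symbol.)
Y' → ε

To find M[Y', $], we find productions for Y' where $ is in the predict set (PREDICT(N → α) = (FIRST(α) \ {ε}) ∪ (FOLLOW(N) if α ⇒* ε)).

Relevant sets:
  FOLLOW(Y') = { $, 'g' }

Y' → g Y: PREDICT = { 'g' }
Y' → ε: PREDICT = { $, 'g' }
  $ is in predict set, so this production goes in M[Y', $]

M[Y', $] = Y' → ε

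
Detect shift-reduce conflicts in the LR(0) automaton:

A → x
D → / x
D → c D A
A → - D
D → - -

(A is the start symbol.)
A shift-reduce conflict occurs when an LR(0) state has both:
  - a complete (reduce) item [A → α .] (dot at the end), and
  - a shift item [B → β . c γ] (dot before a terminal).

Augment with A' → A and build the canonical LR(0) collection (I0 = CLOSURE({[A' → . A]}), then GOTO on every symbol after a dot until no new states appear). It has 12 states:
  I0: { [A → . - D], [A → . x], [A' → . A] }  — shift
  I1: { [A → - . D], [D → . - -], [D → . / x], [D → . c D A] }  — shift
  I2: { [A' → A .] }  — accept
  I3: { [A → x .] }  — reduce
  I4: { [D → - . -] }  — shift
  I5: { [D → / . x] }  — shift
  I6: { [A → - D .] }  — reduce
  I7: { [D → . - -], [D → . / x], [D → . c D A], [D → c . D A] }  — shift
  I8: { [A → . - D], [A → . x], [D → c D . A] }  — shift
  I9: { [D → c D A .] }  — reduce
  I10: { [D → / x .] }  — reduce
  I11: { [D → - - .] }  — reduce

No state contains both a complete item and a shift item.

Answer: No shift-reduce conflicts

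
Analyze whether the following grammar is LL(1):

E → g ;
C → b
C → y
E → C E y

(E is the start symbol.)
Yes, the grammar is LL(1).

A grammar is LL(1) if for each non-terminal N with multiple productions, the predict sets of those productions are pairwise disjoint, where PREDICT(N → α) = (FIRST(α) \ {ε}) ∪ (FOLLOW(N) if α ⇒* ε).

Relevant sets:
  FIRST(C) = { 'b', 'y' }

For E:
  PREDICT(E → g ';') = { 'g' }
  PREDICT(E → C E y) = { 'b', 'y' }
For C:
  PREDICT(C → b) = { 'b' }
  PREDICT(C → y) = { 'y' }

All predict sets are disjoint. The grammar IS LL(1).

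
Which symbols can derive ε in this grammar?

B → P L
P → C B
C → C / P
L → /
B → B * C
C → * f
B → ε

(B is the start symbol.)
A non-terminal is nullable if it can derive ε (the empty string): either it has an ε-production, or it has a production whose right-hand side consists entirely of nullable non-terminals.

ε-productions: B → ε
So B is immediately nullable.
No further non-terminal can be added: every production for the remaining non-terminals contains a terminal or a non-nullable non-terminal.
Nullable = { 'B' }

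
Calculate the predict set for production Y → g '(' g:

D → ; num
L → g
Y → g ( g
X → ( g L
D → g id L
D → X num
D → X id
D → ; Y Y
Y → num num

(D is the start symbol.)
PREDICT(Y → g '(' g) = (FIRST(RHS) \ {ε}) ∪ (FOLLOW(Y) if ε ∈ FIRST(RHS), i.e. RHS ⇒* ε)
FIRST(g '(' g) = { 'g' }
ε ∉ FIRST(g '(' g), so FOLLOW(Y) is not added.
PREDICT(Y → g '(' g) = { 'g' }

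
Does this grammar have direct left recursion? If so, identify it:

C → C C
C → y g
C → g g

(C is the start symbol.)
Direct left recursion occurs when N → N α for some non-terminal N (the right-hand side begins with the left-hand side itself).

C → C C: LEFT RECURSIVE (starts with C)
C → y g: starts with y
C → g g: starts with g

The grammar has direct left recursion on: C.

Answer: Yes, C is left-recursive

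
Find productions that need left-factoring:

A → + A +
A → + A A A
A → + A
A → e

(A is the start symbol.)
Left-factoring is needed when two productions for the same non-terminal
share a common prefix on the right-hand side.

Productions for A:
  A → + A +
  A → + A A A
  A → + A
  A → e

Found common prefix '+ A' in productions for A

Answer: Yes, A has productions with common prefix '+ A'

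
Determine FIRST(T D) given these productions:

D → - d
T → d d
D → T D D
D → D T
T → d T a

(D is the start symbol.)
{ 'd' }

FIRST sets of the non-terminals involved (from the grammar, by fixed-point iteration):
  FIRST(T) = { 'd' }

To compute FIRST(T D), process the symbols left to right:
Symbol T is a non-terminal. Add FIRST(T) \ {ε} = { 'd' }
T is not nullable (ε ∉ FIRST(T)), so stop here.
FIRST(T D) = { 'd' }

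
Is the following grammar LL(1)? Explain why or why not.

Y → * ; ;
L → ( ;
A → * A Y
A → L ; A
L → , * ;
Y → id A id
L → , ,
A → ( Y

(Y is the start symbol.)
No. Predict set conflict for L: { ',' }

A grammar is LL(1) if for each non-terminal N with multiple productions, the predict sets of those productions are pairwise disjoint, where PREDICT(N → α) = (FIRST(α) \ {ε}) ∪ (FOLLOW(N) if α ⇒* ε).

Relevant sets:
  FIRST(L) = { '(', ',' }

For Y:
  PREDICT(Y → '*' ';' ';') = { '*' }
  PREDICT(Y → id A id) = { 'id' }
For L:
  PREDICT(L → '(' ';') = { '(' }
  PREDICT(L → ',' '*' ';') = { ',' }
  PREDICT(L → ',' ',') = { ',' }
For A:
  PREDICT(A → '*' A Y) = { '*' }
  PREDICT(A → L ';' A) = { '(', ',' }
  PREDICT(A → '(' Y) = { '(' }

Conflict found: Predict set conflict for L: { ',' }
The grammar is NOT LL(1).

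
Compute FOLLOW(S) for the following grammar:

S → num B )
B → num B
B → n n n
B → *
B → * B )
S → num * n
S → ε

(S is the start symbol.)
S is the start symbol, so $ ∈ FOLLOW(S).
S does not occur on any right-hand side.

Taking the union: FOLLOW(S) = { $ }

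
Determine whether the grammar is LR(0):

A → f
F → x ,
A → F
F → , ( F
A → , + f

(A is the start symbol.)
Augment with A' → A and build the canonical LR(0) collection (I0 = CLOSURE({[A' → . A]}), then GOTO on every symbol after a dot until no new states appear). It has 12 states:
  I0: { [A → . , + f], [A → . F], [A → . f], [A' → . A], [F → . , ( F], [F → . x ,] }  — shift
  I1: { [A → , . + f], [F → , . ( F] }  — shift
  I2: { [A' → A .] }  — accept
  I3: { [A → F .] }  — reduce
  I4: { [A → f .] }  — reduce
  I5: { [F → x . ,] }  — shift
  I6: { [F → x , .] }  — reduce
  I7: { [F → , ( . F], [F → . , ( F], [F → . x ,] }  — shift
  I8: { [A → , + . f] }  — shift
  I9: { [A → , + f .] }  — reduce
  I10: { [F → , . ( F] }  — shift
  I11: { [F → , ( F .] }  — reduce

Every state is either a pure shift/goto state or contains exactly one complete item and nothing to shift — no conflicts. The grammar is LR(0).

Answer: Yes, the grammar is LR(0)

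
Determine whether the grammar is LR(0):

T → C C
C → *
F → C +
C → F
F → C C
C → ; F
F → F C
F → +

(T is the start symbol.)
No. Shift-reduce conflict between [C → F .] and [C → . *]

A grammar is LR(0) if no state in the canonical LR(0) collection has:
  - both a shift item (dot before a terminal) and a complete item (shift-reduce conflict), or
  - two or more complete items (reduce-reduce conflict; the accept item [T' → T .] counts as a complete item here).

Augment with T' → T and build the canonical LR(0) collection (I0 = CLOSURE({[T' → . T]}), then GOTO on every symbol after a dot until no new states appear). It has 13 states:
  I0: { [C → . *], [C → . ; F], [C → . F], [F → . +], [F → . C +], [F → . C C], [F → . F C], [T → . C C], [T' → . T] }  — shift
  I1: { [C → * .] }  — reduce
  I2: { [F → + .] }  — reduce
  I3: { [C → . *], [C → . ; F], [C → . F], [C → ; . F], [F → . +], [F → . C +], [F → . C C], [F → . F C] }  — shift
  I4: { [C → . *], [C → . ; F], [C → . F], [F → . +], [F → . C +], [F → . C C], [F → . F C], [F → C . +], [F → C . C], [T → C . C] }  — shift
  I5: { [C → . *], [C → . ; F], [C → . F], [C → F .], [F → . +], [F → . C +], [F → . C C], [F → . F C], [F → F . C] }  — shift, reduce
  I6: { [T' → T .] }  — accept
  I7: { [C → . *], [C → . ; F], [C → . F], [F → . +], [F → . C +], [F → . C C], [F → . F C], [F → C . +], [F → C . C], [F → F C .] }  — shift, reduce
  I8: { [F → + .], [F → C + .] }  — 2 reduces
  I9: { [C → . *], [C → . ; F], [C → . F], [F → . +], [F → . C +], [F → . C C], [F → . F C], [F → C . +], [F → C . C], [F → C C .] }  — shift, reduce
  I10: { [C → . *], [C → . ; F], [C → . F], [F → . +], [F → . C +], [F → . C C], [F → . F C], [F → C . +], [F → C . C], [F → C C .], [T → C C .] }  — shift, 2 reduces
  I11: { [C → . *], [C → . ; F], [C → . F], [F → . +], [F → . C +], [F → . C C], [F → . F C], [F → C . +], [F → C . C] }  — shift
  I12: { [C → . *], [C → . ; F], [C → . F], [C → ; F .], [C → F .], [F → . +], [F → . C +], [F → . C C], [F → . F C], [F → F . C] }  — shift, 2 reduces

Conflict in state I5:
  Shift-reduce conflict between [C → F .] and [C → . *]
So the grammar is NOT LR(0).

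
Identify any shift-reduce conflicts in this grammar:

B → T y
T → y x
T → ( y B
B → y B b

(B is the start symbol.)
No shift-reduce conflicts

A shift-reduce conflict occurs when an LR(0) state has both:
  - a complete (reduce) item [A → α .] (dot at the end), and
  - a shift item [B → β . c γ] (dot before a terminal).

Augment with B' → B and build the canonical LR(0) collection (I0 = CLOSURE({[B' → . B]}), then GOTO on every symbol after a dot until no new states appear). It has 11 states:
  I0: { [B → . T y], [B → . y B b], [B' → . B], [T → . ( y B], [T → . y x] }  — shift
  I1: { [T → ( . y B] }  — shift
  I2: { [B' → B .] }  — accept
  I3: { [B → T . y] }  — shift
  I4: { [B → . T y], [B → . y B b], [B → y . B b], [T → . ( y B], [T → . y x], [T → y . x] }  — shift
  I5: { [B → y B . b] }  — shift
  I6: { [T → y x .] }  — reduce
  I7: { [B → y B b .] }  — reduce
  I8: { [B → T y .] }  — reduce
  I9: { [B → . T y], [B → . y B b], [T → ( y . B], [T → . ( y B], [T → . y x] }  — shift
  I10: { [T → ( y B .] }  — reduce

No state contains both a complete item and a shift item.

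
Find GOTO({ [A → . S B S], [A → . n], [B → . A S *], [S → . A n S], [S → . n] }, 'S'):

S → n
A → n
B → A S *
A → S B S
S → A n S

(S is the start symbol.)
GOTO(I, 'S') = CLOSURE({ [A → αX.β] : [A → α.Xβ] ∈ I, X = 'S' })

Items with dot before 'S', with the dot advanced:
  [A → . S B S] → [A → S . B S]
Closure of the advanced items:
  [A → S . B S] has the dot before B: add [B → . A S *]
  [B → . A S *] has the dot before A: add [A → . n], [A → . S B S]
  [A → . S B S] has the dot before S: add [S → . n], [S → . A n S]

GOTO = { [A → . S B S], [A → . n], [A → S . B S], [B → . A S *], [S → . A n S], [S → . n] }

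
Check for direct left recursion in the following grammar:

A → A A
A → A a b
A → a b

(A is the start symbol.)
Yes, A is left-recursive

Direct left recursion occurs when N → N α for some non-terminal N (the right-hand side begins with the left-hand side itself).

A → A A: LEFT RECURSIVE (starts with A)
A → A a b: LEFT RECURSIVE (starts with A)
A → a b: starts with a

The grammar has direct left recursion on: A.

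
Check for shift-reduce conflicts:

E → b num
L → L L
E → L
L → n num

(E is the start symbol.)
A shift-reduce conflict occurs when an LR(0) state has both:
  - a complete (reduce) item [A → α .] (dot at the end), and
  - a shift item [B → β . c γ] (dot before a terminal).

Augment with E' → E and build the canonical LR(0) collection (I0 = CLOSURE({[E' → . E]}), then GOTO on every symbol after a dot until no new states appear). It has 8 states:
  I0: { [E → . L], [E → . b num], [E' → . E], [L → . L L], [L → . n num] }  — shift
  I1: { [E' → E .] }  — accept
  I2: { [E → L .], [L → . L L], [L → . n num], [L → L . L] }  — shift, reduce
  I3: { [E → b . num] }  — shift
  I4: { [L → n . num] }  — shift
  I5: { [L → n num .] }  — reduce
  I6: { [E → b num .] }  — reduce
  I7: { [L → . L L], [L → . n num], [L → L . L], [L → L L .] }  — shift, reduce

I2 contains reduce item [E → L .] and shift item [L → . n num] — shift-reduce conflict.
I7 contains reduce item [L → L L .] and shift item [L → . n num] — shift-reduce conflict.

Answer: Yes — I2: [E → L .] vs [L → . n num]; I7: [L → L L .] vs [L → . n num]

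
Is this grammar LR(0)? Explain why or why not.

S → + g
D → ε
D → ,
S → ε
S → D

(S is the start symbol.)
A grammar is LR(0) if no state in the canonical LR(0) collection has:
  - both a shift item (dot before a terminal) and a complete item (shift-reduce conflict), or
  - two or more complete items (reduce-reduce conflict; the accept item [S' → S .] counts as a complete item here).

Augment with S' → S and build the canonical LR(0) collection (I0 = CLOSURE({[S' → . S]}), then GOTO on every symbol after a dot until no new states appear). It has 6 states:
  I0: { [D → . ,], [D → .], [S → . + g], [S → . D], [S → .], [S' → . S] }  — shift, 2 reduces
  I1: { [S → + . g] }  — shift
  I2: { [D → , .] }  — reduce
  I3: { [S → D .] }  — reduce
  I4: { [S' → S .] }  — accept
  I5: { [S → + g .] }  — reduce

Conflict in state I0:
  Shift-reduce conflict between [D → .] and [D → . ,]
So the grammar is NOT LR(0).

Answer: No. Shift-reduce conflict between [D → .] and [D → . ,]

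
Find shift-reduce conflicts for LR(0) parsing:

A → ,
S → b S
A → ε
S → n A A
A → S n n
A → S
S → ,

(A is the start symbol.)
Augment with A' → A and build the canonical LR(0) collection (I0 = CLOSURE({[A' → . A]}), then GOTO on every symbol after a dot until no new states appear). It has 12 states:
  I0: { [A → . ,], [A → . S n n], [A → . S], [A → .], [A' → . A], [S → . ,], [S → . b S], [S → . n A A] }  — shift, reduce
  I1: { [A → , .], [S → , .] }  — 2 reduces
  I2: { [A' → A .] }  — accept
  I3: { [A → S . n n], [A → S .] }  — shift, reduce
  I4: { [S → . ,], [S → . b S], [S → . n A A], [S → b . S] }  — shift
  I5: { [A → . ,], [A → . S n n], [A → . S], [A → .], [S → . ,], [S → . b S], [S → . n A A], [S → n . A A] }  — shift, reduce
  I6: { [A → . ,], [A → . S n n], [A → . S], [A → .], [S → . ,], [S → . b S], [S → . n A A], [S → n A . A] }  — shift, reduce
  I7: { [S → n A A .] }  — reduce
  I8: { [S → , .] }  — reduce
  I9: { [S → b S .] }  — reduce
  I10: { [A → S n . n] }  — shift
  I11: { [A → S n n .] }  — reduce

I0 contains reduce item [A → .] and shift items [A → . ,], [S → . ,], [S → . b S], [S → . n A A] — shift-reduce conflict.
I3 contains reduce item [A → S .] and shift item [A → S . n n] — shift-reduce conflict.
I5 contains reduce item [A → .] and shift items [A → . ,], [S → . ,], [S → . b S], [S → . n A A] — shift-reduce conflict.
I6 contains reduce item [A → .] and shift items [A → . ,], [S → . ,], [S → . b S], [S → . n A A] — shift-reduce conflict.

Answer: Yes — I0: [A → .] vs [A → . ,]; I3: [A → S .] vs [A → S . n n]; I5: [A → .] vs [A → . ,]; I6: [A → .] vs [A → . ,]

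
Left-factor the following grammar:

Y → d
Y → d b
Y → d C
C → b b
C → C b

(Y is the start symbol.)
Left-factoring transforms A → αβ₁ | αβ₂ into A → αA' and A' → β₁ | β₂
(α is the longest common prefix among the alternatives). Repeat until
no nonterminal has two alternatives with a common prefix.

Round 1: Y has alternatives sharing prefix 'd'. Introduce Y': Y → d Y'
  Add: Y' → ε
  Add: Y' → b
  Add: Y' → C

No remaining common prefixes — done.

Resulting grammar:
Y → d Y'
Y' → ε
Y' → b
Y' → C
C → b b
C → C b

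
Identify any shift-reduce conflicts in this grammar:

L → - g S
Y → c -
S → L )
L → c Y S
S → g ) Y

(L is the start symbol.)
Augment with L' → L and build the canonical LR(0) collection (I0 = CLOSURE({[L' → . L]}), then GOTO on every symbol after a dot until no new states appear). It has 15 states:
  I0: { [L → . - g S], [L → . c Y S], [L' → . L] }  — shift
  I1: { [L → - . g S] }  — shift
  I2: { [L' → L .] }  — accept
  I3: { [L → c . Y S], [Y → . c -] }  — shift
  I4: { [L → . - g S], [L → . c Y S], [L → c Y . S], [S → . L )], [S → . g ) Y] }  — shift
  I5: { [Y → c . -] }  — shift
  I6: { [Y → c - .] }  — reduce
  I7: { [S → L . )] }  — shift
  I8: { [L → c Y S .] }  — reduce
  I9: { [S → g . ) Y] }  — shift
  I10: { [S → g ) . Y], [Y → . c -] }  — shift
  I11: { [S → g ) Y .] }  — reduce
  I12: { [S → L ) .] }  — reduce
  I13: { [L → - g . S], [L → . - g S], [L → . c Y S], [S → . L )], [S → . g ) Y] }  — shift
  I14: { [L → - g S .] }  — reduce

No state contains both a complete item and a shift item.

Answer: No shift-reduce conflicts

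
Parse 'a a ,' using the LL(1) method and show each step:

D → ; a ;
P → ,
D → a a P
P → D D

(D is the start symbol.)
LL(1) parsing maintains a stack (initially the start symbol over $) and the input. At each step: if the stack top is a terminal, match it against the current input token; if it is a non-terminal N, replace it with the RHS of M[N, lookahead] (the unique production whose predict set contains the lookahead).

Stack is shown with the top on the left.

Stack    Input    Action
------------------------
D $      a a , $  output D → a a P
a a P $  a a , $  match 'a'
a P $    a , $    match 'a'
P $      , $      output P → ,
, $      , $      match ','
$        $        accept

The string is accepted.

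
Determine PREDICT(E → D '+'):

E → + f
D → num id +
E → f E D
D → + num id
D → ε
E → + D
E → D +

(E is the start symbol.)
PREDICT(E → D '+') = (FIRST(RHS) \ {ε}) ∪ (FOLLOW(E) if ε ∈ FIRST(RHS), i.e. RHS ⇒* ε)
FIRST(D) = { '+', 'num', ε }
FIRST(D '+') = { '+', 'num' }
ε ∉ FIRST(D '+'), so FOLLOW(E) is not added.
PREDICT(E → D '+') = { '+', 'num' }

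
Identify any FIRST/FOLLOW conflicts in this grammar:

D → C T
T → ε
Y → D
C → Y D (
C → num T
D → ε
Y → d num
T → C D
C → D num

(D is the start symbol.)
Nullable non-terminals: D, T, Y.
FIRST sets used below: FIRST(C) = { '(', 'd', 'num' }, FIRST(D) = { '(', 'd', 'num', ε }

D: nullable alternative(s) D → ε; FOLLOW(D) = { $, '(', 'd', 'num' }
  D → C T: FIRST \ {ε} = { '(', 'd', 'num' } — overlaps FOLLOW(D) on { '(', 'd', 'num' }: CONFLICT
  D → ε: FIRST \ {ε} = { } — this is the only nullable alternative, skip

T: nullable alternative(s) T → ε; FOLLOW(T) = { $, '(', 'd', 'num' }
  T → ε: FIRST \ {ε} = { } — this is the only nullable alternative, skip
  T → C D: FIRST \ {ε} = { '(', 'd', 'num' } — overlaps FOLLOW(T) on { '(', 'd', 'num' }: CONFLICT

Y: nullable alternative(s) Y → D; FOLLOW(Y) = { '(', 'd', 'num' }
  Y → D: FIRST \ {ε} = { '(', 'd', 'num' } — this is the only nullable alternative, skip
  Y → d num: FIRST \ {ε} = { 'd' } — overlaps FOLLOW(Y) on { 'd' }: CONFLICT

C has no nullable alternative, so no FIRST/FOLLOW check is needed there.

So the grammar has 3 FIRST/FOLLOW conflicts (marked CONFLICT above).

Answer: Yes. D → C T with FOLLOW(D) on { '(', 'd', 'num' }; T → C D with FOLLOW(T) on { '(', 'd', 'num' }; Y → d num with FOLLOW(Y) on { 'd' }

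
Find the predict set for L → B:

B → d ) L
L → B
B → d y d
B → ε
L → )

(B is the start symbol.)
{ $, 'd' }

PREDICT(L → B) = (FIRST(RHS) \ {ε}) ∪ (FOLLOW(L) if ε ∈ FIRST(RHS), i.e. RHS ⇒* ε)
FIRST(B) = { 'd', ε }
FIRST(B) = { 'd', ε }
ε ∈ FIRST(B) (the right-hand side is nullable), so add FOLLOW(L) = { $ }
PREDICT(L → B) = { $, 'd' }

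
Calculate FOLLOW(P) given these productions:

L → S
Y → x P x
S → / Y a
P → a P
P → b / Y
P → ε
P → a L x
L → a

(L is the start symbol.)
{ 'x' }

To compute FOLLOW(P), find every occurrence of P on a right-hand side N → α P β: add FIRST(β) \ {ε}, and if β is empty or nullable also add FOLLOW(N). Iterate to a fixed point.

In Y → x P x: P is followed by x, add FIRST(x) \ {ε} = { 'x' }
In P → a P: P is at the end; this adds FOLLOW(P) to itself — nothing new

Taking the union: FOLLOW(P) = { 'x' }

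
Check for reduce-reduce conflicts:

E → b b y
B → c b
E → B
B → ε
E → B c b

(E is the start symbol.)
No reduce-reduce conflicts

A reduce-reduce conflict occurs when an LR(0) state has two complete items [A → α .] and [B → β .] — both call for a reduction, and with no lookahead the parser cannot choose between them.

Augment with E' → E and build the canonical LR(0) collection (I0 = CLOSURE({[E' → . E]}), then GOTO on every symbol after a dot until no new states appear). It has 10 states:
  I0: { [B → . c b], [B → .], [E → . B c b], [E → . B], [E → . b b y], [E' → . E] }  — shift, reduce
  I1: { [E → B . c b], [E → B .] }  — shift, reduce
  I2: { [E' → E .] }  — accept
  I3: { [E → b . b y] }  — shift
  I4: { [B → c . b] }  — shift
  I5: { [B → c b .] }  — reduce
  I6: { [E → b b . y] }  — shift
  I7: { [E → b b y .] }  — reduce
  I8: { [E → B c . b] }  — shift
  I9: { [E → B c b .] }  — reduce

No state contains more than one complete item.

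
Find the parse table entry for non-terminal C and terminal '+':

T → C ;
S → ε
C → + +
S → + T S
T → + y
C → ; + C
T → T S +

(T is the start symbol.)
C → + +

To find M[C, '+'], we find productions for C where '+' is in the predict set (PREDICT(N → α) = (FIRST(α) \ {ε}) ∪ (FOLLOW(N) if α ⇒* ε)).

C → + +: PREDICT = { '+' }
  '+' is in predict set, so this production goes in M[C, '+']
C → ; + C: PREDICT = { ';' }

M[C, '+'] = C → + +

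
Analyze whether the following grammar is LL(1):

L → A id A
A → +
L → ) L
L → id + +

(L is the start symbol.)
Relevant sets:
  FIRST(A) = { '+' }

For L:
  PREDICT(L → A id A) = { '+' }
  PREDICT(L → ')' L) = { ')' }
  PREDICT(L → id '+' '+') = { 'id' }
A has a single production, so nothing to check there.

All predict sets are disjoint. The grammar IS LL(1).

Answer: Yes, the grammar is LL(1).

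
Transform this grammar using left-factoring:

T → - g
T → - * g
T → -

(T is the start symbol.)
Left-factoring transforms A → αβ₁ | αβ₂ into A → αA' and A' → β₁ | β₂
(α is the longest common prefix among the alternatives). Repeat until
no nonterminal has two alternatives with a common prefix.

Round 1: T has alternatives sharing prefix '-'. Introduce T': T → - T'
  Add: T' → g
  Add: T' → * g
  Add: T' → ε

No remaining common prefixes — done.

Resulting grammar:
T → - T'
T' → g
T' → * g
T' → ε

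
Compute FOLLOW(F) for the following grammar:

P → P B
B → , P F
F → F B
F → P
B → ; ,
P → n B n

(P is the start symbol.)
To compute FOLLOW(F), find every occurrence of F on a right-hand side N → α F β: add FIRST(β) \ {ε}, and if β is empty or nullable also add FOLLOW(N). Iterate to a fixed point.

In B → , P F: F is at the end, add FOLLOW(B)
In F → F B: F is followed by B, add FIRST(B) \ {ε} = { ',', ';' }

The FOLLOW sets referred to above (computed the same way, to a fixed point):
  FOLLOW(B) = { $, ',', ';', 'n' }

Taking the union: FOLLOW(F) = { $, ',', ';', 'n' }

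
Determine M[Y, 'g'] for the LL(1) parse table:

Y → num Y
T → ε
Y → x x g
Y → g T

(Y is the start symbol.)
To find M[Y, 'g'], we find productions for Y where 'g' is in the predict set (PREDICT(N → α) = (FIRST(α) \ {ε}) ∪ (FOLLOW(N) if α ⇒* ε)).

Y → num Y: PREDICT = { 'num' }
Y → x x g: PREDICT = { 'x' }
Y → g T: PREDICT = { 'g' }
  'g' is in predict set, so this production goes in M[Y, 'g']

M[Y, 'g'] = Y → g T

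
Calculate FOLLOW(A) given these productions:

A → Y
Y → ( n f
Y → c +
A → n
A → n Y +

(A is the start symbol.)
To compute FOLLOW(A), find every occurrence of A on a right-hand side N → α A β: add FIRST(β) \ {ε}, and if β is empty or nullable also add FOLLOW(N). Iterate to a fixed point.

A is the start symbol, so $ ∈ FOLLOW(A).
A does not occur on any right-hand side.

Taking the union: FOLLOW(A) = { $ }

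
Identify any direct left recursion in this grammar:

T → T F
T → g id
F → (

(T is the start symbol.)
T → T F: LEFT RECURSIVE (starts with T)
T → g id: starts with g
F → (: starts with '('

The grammar has direct left recursion on: T.

Answer: Yes, T is left-recursive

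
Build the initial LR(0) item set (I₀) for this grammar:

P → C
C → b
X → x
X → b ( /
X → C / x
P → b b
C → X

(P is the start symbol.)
First, augment the grammar with P' → P
I₀ = CLOSURE({ [P' → . P] }):
  [P' → . P] has the dot before P: add [P → . C], [P → . b b]
  [P → . C] has the dot before C: add [C → . b], [C → . X]
  [C → . X] has the dot before X: add [X → . x], [X → . b ( /], [X → . C / x]
No further items can be added.

I₀ = { [C → . X], [C → . b], [P → . C], [P → . b b], [P' → . P], [X → . C / x], [X → . b ( /], [X → . x] }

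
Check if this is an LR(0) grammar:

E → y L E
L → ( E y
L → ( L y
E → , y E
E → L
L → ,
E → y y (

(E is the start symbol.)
No. Shift-reduce conflict between [L → , .] and [E → , . y E]

Augment with E' → E and build the canonical LR(0) collection (I0 = CLOSURE({[E' → . E]}), then GOTO on every symbol after a dot until no new states appear). It has 17 states:
  I0: { [E → . , y E], [E → . L], [E → . y L E], [E → . y y (], [E' → . E], [L → . ( E y], [L → . ( L y], [L → . ,] }  — shift
  I1: { [E → . , y E], [E → . L], [E → . y L E], [E → . y y (], [L → ( . E y], [L → ( . L y], [L → . ( E y], [L → . ( L y], [L → . ,] }  — shift
  I2: { [E → , . y E], [L → , .] }  — shift, reduce
  I3: { [E' → E .] }  — accept
  I4: { [E → L .] }  — reduce
  I5: { [E → y . L E], [E → y . y (], [L → . ( E y], [L → . ( L y], [L → . ,] }  — shift
  I6: { [L → , .] }  — reduce
  I7: { [E → . , y E], [E → . L], [E → . y L E], [E → . y y (], [E → y L . E], [L → . ( E y], [L → . ( L y], [L → . ,] }  — shift
  I8: { [E → y y . (] }  — shift
  I9: { [E → y y ( .] }  — reduce
  I10: { [E → y L E .] }  — reduce
  I11: { [E → , y . E], [E → . , y E], [E → . L], [E → . y L E], [E → . y y (], [L → . ( E y], [L → . ( L y], [L → . ,] }  — shift
  I12: { [E → , y E .] }  — reduce
  I13: { [L → ( E . y] }  — shift
  I14: { [E → L .], [L → ( L . y] }  — shift, reduce
  I15: { [L → ( L y .] }  — reduce
  I16: { [L → ( E y .] }  — reduce

Conflict in state I2:
  Shift-reduce conflict between [L → , .] and [E → , . y E]
So the grammar is NOT LR(0).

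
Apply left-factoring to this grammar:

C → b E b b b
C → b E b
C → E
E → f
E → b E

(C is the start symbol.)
Left-factoring transforms A → αβ₁ | αβ₂ into A → αA' and A' → β₁ | β₂
(α is the longest common prefix among the alternatives). Repeat until
no nonterminal has two alternatives with a common prefix.

Round 1: C has alternatives sharing prefix 'b E b'. Introduce C': C → b E b C'
  Add: C' → b b
  Add: C' → ε

No remaining common prefixes — done.

Resulting grammar:
C → b E b C'
C' → b b
C' → ε
C → E
E → f
E → b E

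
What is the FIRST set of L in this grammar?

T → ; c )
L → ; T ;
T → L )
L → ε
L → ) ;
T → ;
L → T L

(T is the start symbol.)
{ ')', ';', ε }

FIRST sets of the other non-terminals involved (by the same procedure, iterated to a fixed point):
  FIRST(T) = { ')', ';' }

From L → ; T ;:
  - ';' is a terminal: add ';' and stop
From L → ε:
  - ε-production, so ε ∈ FIRST(L)
From L → ) ;:
  - ')' is a terminal: add ')' and stop
From L → T L:
  - T is a non-terminal: add FIRST(T) \ {ε} = { ')', ';' }
    T is not nullable, so stop

Collecting: FIRST(L) = { ')', ';', ε }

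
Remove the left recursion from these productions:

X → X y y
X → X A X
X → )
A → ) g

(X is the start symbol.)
X → ) X'
X' → y y X'
X' → A X X'
X' → ε
A → ) g

X is directly left-recursive. The standard transformation for
  A → A α₁ | ... | A α_m | β₁ | ... | β_n
is
  A  → β₁ A' | ... | β_n A'
  A' → α₁ A' | ... | α_m A' | ε

X → ) becomes X → ) X'
X → X y y becomes X' → y y X'
X → X A X becomes X' → A X X'
Add X' → ε

Productions for other non-terminals are unchanged:
  A → ) g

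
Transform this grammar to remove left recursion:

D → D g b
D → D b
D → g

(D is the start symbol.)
D is directly left-recursive. The standard transformation for
  A → A α₁ | ... | A α_m | β₁ | ... | β_n
is
  A  → β₁ A' | ... | β_n A'
  A' → α₁ A' | ... | α_m A' | ε

D → g becomes D → g D'
D → D g b becomes D' → g b D'
D → D b becomes D' → b D'
Add D' → ε

Resulting grammar:
D → g D'
D' → g b D'
D' → b D'
D' → ε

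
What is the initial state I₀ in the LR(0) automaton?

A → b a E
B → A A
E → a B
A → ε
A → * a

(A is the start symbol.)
First, augment the grammar with A' → A
I₀ = CLOSURE({ [A' → . A] }):
  [A' → . A] has the dot before A: add [A → . b a E], [A → .], [A → . * a]
No further items can be added.

I₀ = { [A → . * a], [A → . b a E], [A → .], [A' → . A] }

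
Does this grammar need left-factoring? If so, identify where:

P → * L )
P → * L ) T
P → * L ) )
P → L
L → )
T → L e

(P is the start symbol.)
Yes, P has productions with common prefix '* L )'

Left-factoring is needed when two productions for the same non-terminal
share a common prefix on the right-hand side.

Productions for P:
  P → * L )
  P → * L ) T
  P → * L ) )
  P → L

Found common prefix '* L )' in productions for P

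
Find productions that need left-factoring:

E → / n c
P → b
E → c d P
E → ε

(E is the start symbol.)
No, left-factoring is not needed

Left-factoring is needed when two productions for the same non-terminal
share a common prefix on the right-hand side.

Productions for E:
  E → / n c
  E → c d P
  E → ε

No common prefixes found.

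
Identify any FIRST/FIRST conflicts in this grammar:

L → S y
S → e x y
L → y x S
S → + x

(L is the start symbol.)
FIRST sets of the non-terminals at (or reachable through a nullable prefix from) the front of some alternative:
  FIRST(S) = { '+', 'e' }

Productions for L:
  L → S y: FIRST = { '+', 'e' }
  L → y x S: FIRST = { 'y' }
Productions for S:
  S → e x y: FIRST = { 'e' }
  S → + x: FIRST = { '+' }

All alternatives of each non-terminal have pairwise disjoint FIRST sets.

Answer: No FIRST/FIRST conflicts.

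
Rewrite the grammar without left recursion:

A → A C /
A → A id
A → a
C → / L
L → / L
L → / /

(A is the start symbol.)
A → a A'
A' → C / A'
A' → id A'
A' → ε
C → / L
L → / L
L → / /

A is directly left-recursive. The standard transformation for
  A → A α₁ | ... | A α_m | β₁ | ... | β_n
is
  A  → β₁ A' | ... | β_n A'
  A' → α₁ A' | ... | α_m A' | ε

A → a becomes A → a A'
A → A C / becomes A' → C / A'
A → A id becomes A' → id A'
Add A' → ε

Productions for other non-terminals are unchanged:
  C → / L
  L → / L
  L → / /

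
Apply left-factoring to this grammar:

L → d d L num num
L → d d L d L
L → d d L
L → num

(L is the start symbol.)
Left-factoring transforms A → αβ₁ | αβ₂ into A → αA' and A' → β₁ | β₂
(α is the longest common prefix among the alternatives). Repeat until
no nonterminal has two alternatives with a common prefix.

Round 1: L has alternatives sharing prefix 'd d L'. Introduce L': L → d d L L'
  Add: L' → num num
  Add: L' → d L
  Add: L' → ε

No remaining common prefixes — done.

Resulting grammar:
L → d d L L'
L' → num num
L' → d L
L' → ε
L → num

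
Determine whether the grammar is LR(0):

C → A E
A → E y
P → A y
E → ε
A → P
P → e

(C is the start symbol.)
Augment with C' → C and build the canonical LR(0) collection (I0 = CLOSURE({[C' → . C]}), then GOTO on every symbol after a dot until no new states appear). It has 9 states:
  I0: { [A → . E y], [A → . P], [C → . A E], [C' → . C], [E → .], [P → . A y], [P → . e] }  — shift, reduce
  I1: { [C → A . E], [E → .], [P → A . y] }  — shift, reduce
  I2: { [C' → C .] }  — accept
  I3: { [A → E . y] }  — shift
  I4: { [A → P .] }  — reduce
  I5: { [P → e .] }  — reduce
  I6: { [A → E y .] }  — reduce
  I7: { [C → A E .] }  — reduce
  I8: { [P → A y .] }  — reduce

Conflict in state I0:
  Shift-reduce conflict between [E → .] and [P → . e]
So the grammar is NOT LR(0).

Answer: No. Shift-reduce conflict between [E → .] and [P → . e]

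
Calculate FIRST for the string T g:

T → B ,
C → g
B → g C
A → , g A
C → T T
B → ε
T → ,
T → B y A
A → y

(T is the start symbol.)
FIRST sets of the non-terminals involved (from the grammar, by fixed-point iteration):
  FIRST(T) = { ',', 'g', 'y' }

To compute FIRST(T g), process the symbols left to right:
Symbol T is a non-terminal. Add FIRST(T) \ {ε} = { ',', 'g', 'y' }
T is not nullable (ε ∉ FIRST(T)), so stop here.
FIRST(T g) = { ',', 'g', 'y' }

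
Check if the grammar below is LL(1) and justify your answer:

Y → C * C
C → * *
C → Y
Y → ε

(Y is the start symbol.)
No. Predict set conflict for Y: { '*' }

Relevant sets:
  FIRST(C) = { '*', ε }
  FIRST(Y) = { '*', ε }
  FOLLOW(Y) = { $, '*' }
  FOLLOW(C) = { $, '*' }

For Y:
  PREDICT(Y → C '*' C) = { '*' }
  PREDICT(Y → ε) = { $, '*' }
For C:
  PREDICT(C → '*' '*') = { '*' }
  PREDICT(C → Y) = { $, '*' }

Conflict found: Predict set conflict for Y: { '*' }
The grammar is NOT LL(1).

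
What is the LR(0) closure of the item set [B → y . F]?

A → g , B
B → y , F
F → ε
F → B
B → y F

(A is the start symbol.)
Start with: [B → y . F]
  [B → y . F] has the dot before F: add [F → .], [F → . B]
  [F → . B] has the dot before B: add [B → . y , F], [B → . y F]
No further items can be added.

CLOSURE = { [B → . y , F], [B → . y F], [B → y . F], [F → . B], [F → .] }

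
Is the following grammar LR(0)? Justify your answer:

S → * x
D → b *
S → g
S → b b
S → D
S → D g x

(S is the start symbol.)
No. Shift-reduce conflict between [S → D .] and [S → D . g x]

Augment with S' → S and build the canonical LR(0) collection (I0 = CLOSURE({[S' → . S]}), then GOTO on every symbol after a dot until no new states appear). It has 11 states:
  I0: { [D → . b *], [S → . * x], [S → . D g x], [S → . D], [S → . b b], [S → . g], [S' → . S] }  — shift
  I1: { [S → * . x] }  — shift
  I2: { [S → D . g x], [S → D .] }  — shift, reduce
  I3: { [S' → S .] }  — accept
  I4: { [D → b . *], [S → b . b] }  — shift
  I5: { [S → g .] }  — reduce
  I6: { [D → b * .] }  — reduce
  I7: { [S → b b .] }  — reduce
  I8: { [S → D g . x] }  — shift
  I9: { [S → D g x .] }  — reduce
  I10: { [S → * x .] }  — reduce

Conflict in state I2:
  Shift-reduce conflict between [S → D .] and [S → D . g x]
So the grammar is NOT LR(0).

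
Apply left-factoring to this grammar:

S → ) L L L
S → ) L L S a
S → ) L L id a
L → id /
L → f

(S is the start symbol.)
S → ) L L S'
S' → L
S' → S a
S' → id a
L → id /
L → f

Left-factoring transforms A → αβ₁ | αβ₂ into A → αA' and A' → β₁ | β₂
(α is the longest common prefix among the alternatives). Repeat until
no nonterminal has two alternatives with a common prefix.

Round 1: S has alternatives sharing prefix ') L L'. Introduce S': S → ) L L S'
  Add: S' → L
  Add: S' → S a
  Add: S' → id a

No remaining common prefixes — done.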